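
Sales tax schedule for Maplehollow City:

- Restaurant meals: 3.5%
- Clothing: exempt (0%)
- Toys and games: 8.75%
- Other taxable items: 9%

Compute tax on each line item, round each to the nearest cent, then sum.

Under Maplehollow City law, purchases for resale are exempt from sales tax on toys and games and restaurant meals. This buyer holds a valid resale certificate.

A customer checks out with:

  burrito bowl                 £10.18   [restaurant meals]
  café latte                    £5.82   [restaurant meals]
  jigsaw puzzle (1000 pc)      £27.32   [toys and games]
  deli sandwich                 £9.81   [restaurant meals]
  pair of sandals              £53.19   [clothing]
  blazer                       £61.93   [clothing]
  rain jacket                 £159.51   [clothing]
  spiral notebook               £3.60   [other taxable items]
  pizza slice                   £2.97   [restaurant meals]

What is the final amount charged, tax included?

Burrito bowl £10.18: restaurant meals, buyer-exempt → 0% → £0.00
Café latte £5.82: restaurant meals, buyer-exempt → 0% → £0.00
Jigsaw puzzle (1000 pc) £27.32: toys and games, buyer-exempt → 0% → £0.00
Deli sandwich £9.81: restaurant meals, buyer-exempt → 0% → £0.00
Pair of sandals £53.19: clothing → 0% → £0.00
Blazer £61.93: clothing → 0% → £0.00
Rain jacket £159.51: clothing → 0% → £0.00
Spiral notebook £3.60: other taxable items → 9% → £0.32
Pizza slice £2.97: restaurant meals, buyer-exempt → 0% → £0.00
Subtotal = £334.33; tax = £0.32; total due = £334.65

£334.65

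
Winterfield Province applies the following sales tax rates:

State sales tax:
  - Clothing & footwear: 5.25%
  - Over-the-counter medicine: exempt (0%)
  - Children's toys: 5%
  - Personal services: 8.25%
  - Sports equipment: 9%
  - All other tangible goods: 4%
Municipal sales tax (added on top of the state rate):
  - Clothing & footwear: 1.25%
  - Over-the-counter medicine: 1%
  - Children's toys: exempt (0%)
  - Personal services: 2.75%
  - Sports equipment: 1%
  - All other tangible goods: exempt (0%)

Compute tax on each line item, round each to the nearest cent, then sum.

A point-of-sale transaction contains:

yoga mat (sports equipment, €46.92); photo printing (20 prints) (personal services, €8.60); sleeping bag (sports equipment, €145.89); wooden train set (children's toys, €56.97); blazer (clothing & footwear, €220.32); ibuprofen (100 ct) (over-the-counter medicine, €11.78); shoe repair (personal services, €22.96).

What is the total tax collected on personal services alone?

€3.48

Photo printing (20 prints) €8.60: personal services → 8.25% + 2.75% municipal = 11% → €0.95
Shoe repair €22.96: personal services → 8.25% + 2.75% municipal = 11% → €2.53
Tax on personal services = €0.95 + €2.53 = €3.48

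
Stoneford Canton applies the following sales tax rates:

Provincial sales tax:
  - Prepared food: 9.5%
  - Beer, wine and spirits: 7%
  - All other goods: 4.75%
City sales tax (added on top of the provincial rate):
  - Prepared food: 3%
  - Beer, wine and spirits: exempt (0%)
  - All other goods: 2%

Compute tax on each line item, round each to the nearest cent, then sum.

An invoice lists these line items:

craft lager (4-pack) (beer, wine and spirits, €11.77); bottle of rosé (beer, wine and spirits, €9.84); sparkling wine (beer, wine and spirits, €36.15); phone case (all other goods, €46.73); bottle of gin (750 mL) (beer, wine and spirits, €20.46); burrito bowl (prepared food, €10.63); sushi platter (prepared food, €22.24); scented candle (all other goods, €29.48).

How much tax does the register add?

Craft lager (4-pack) €11.77: beer, wine and spirits → 7% + 0% city = 7% → €0.82
Bottle of rosé €9.84: beer, wine and spirits → 7% + 0% city = 7% → €0.69
Sparkling wine €36.15: beer, wine and spirits → 7% + 0% city = 7% → €2.53
Phone case €46.73: all other goods → 4.75% + 2% city = 6.75% → €3.15
Bottle of gin (750 mL) €20.46: beer, wine and spirits → 7% + 0% city = 7% → €1.43
Burrito bowl €10.63: prepared food → 9.5% + 3% city = 12.5% → €1.33
Sushi platter €22.24: prepared food → 9.5% + 3% city = 12.5% → €2.78
Scented candle €29.48: all other goods → 4.75% + 2% city = 6.75% → €1.99
Total tax = €0.82 + €0.69 + €2.53 + €3.15 + €1.43 + €1.33 + €2.78 + €1.99 = €14.72

€14.72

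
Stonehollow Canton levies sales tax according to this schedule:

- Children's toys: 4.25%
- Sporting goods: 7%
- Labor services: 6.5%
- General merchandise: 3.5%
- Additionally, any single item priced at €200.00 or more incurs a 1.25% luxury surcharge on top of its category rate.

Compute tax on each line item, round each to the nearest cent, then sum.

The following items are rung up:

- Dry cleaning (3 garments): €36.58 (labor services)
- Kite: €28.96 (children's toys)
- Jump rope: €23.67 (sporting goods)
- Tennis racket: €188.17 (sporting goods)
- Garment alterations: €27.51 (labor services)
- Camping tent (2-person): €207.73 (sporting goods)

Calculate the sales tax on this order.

Dry cleaning (3 garments) €36.58: labor services → 6.5% → €2.38
Kite €28.96: children's toys → 4.25% → €1.23
Jump rope €23.67: sporting goods → 7% → €1.66
Tennis racket €188.17: sporting goods → 7% → €13.17
Garment alterations €27.51: labor services → 6.5% → €1.79
Camping tent (2-person) €207.73: sporting goods → 7% + 1.25% surcharge = 8.25% → €17.14
Total tax = €2.38 + €1.23 + €1.66 + €13.17 + €1.79 + €17.14 = €37.37

€37.37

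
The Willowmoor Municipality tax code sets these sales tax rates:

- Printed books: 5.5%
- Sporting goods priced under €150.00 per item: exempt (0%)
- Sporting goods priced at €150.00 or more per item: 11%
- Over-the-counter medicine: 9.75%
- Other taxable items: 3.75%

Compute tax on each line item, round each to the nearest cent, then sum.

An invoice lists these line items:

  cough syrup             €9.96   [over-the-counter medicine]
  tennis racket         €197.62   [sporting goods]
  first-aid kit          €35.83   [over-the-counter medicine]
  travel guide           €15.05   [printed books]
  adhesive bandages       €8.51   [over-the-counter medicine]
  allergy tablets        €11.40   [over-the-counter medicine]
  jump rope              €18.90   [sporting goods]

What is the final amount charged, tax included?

Cough syrup €9.96: over-the-counter medicine → 9.75% → €0.97
Tennis racket €197.62: sporting goods, €150.00 or more → 11% → €21.74
First-aid kit €35.83: over-the-counter medicine → 9.75% → €3.49
Travel guide €15.05: printed books → 5.5% → €0.83
Adhesive bandages €8.51: over-the-counter medicine → 9.75% → €0.83
Allergy tablets €11.40: over-the-counter medicine → 9.75% → €1.11
Jump rope €18.90: sporting goods, under €150.00 → 0% → €0.00
Subtotal = €297.27; tax = €28.97; total due = €326.24

€326.24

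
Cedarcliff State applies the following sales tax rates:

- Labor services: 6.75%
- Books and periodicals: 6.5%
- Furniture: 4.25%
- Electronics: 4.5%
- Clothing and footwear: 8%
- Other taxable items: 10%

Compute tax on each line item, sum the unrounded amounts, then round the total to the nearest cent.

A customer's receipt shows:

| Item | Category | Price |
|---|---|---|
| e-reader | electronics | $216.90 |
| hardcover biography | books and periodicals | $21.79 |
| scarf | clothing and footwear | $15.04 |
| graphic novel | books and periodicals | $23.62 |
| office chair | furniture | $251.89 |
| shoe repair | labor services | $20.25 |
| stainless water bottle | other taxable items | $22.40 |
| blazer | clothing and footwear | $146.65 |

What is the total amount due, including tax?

E-reader $216.90: electronics → 4.5% → $9.7605
Hardcover biography $21.79: books and periodicals → 6.5% → $1.41635
Scarf $15.04: clothing and footwear → 8% → $1.2032
Graphic novel $23.62: books and periodicals → 6.5% → $1.5353
Office chair $251.89: furniture → 4.25% → $10.705325
Shoe repair $20.25: labor services → 6.75% → $1.366875
Stainless water bottle $22.40: other taxable items → 10% → $2.24
Blazer $146.65: clothing and footwear → 8% → $11.732
Subtotal = $718.54; unrounded tax = $39.95955 → $39.96; total due = $758.50

$758.50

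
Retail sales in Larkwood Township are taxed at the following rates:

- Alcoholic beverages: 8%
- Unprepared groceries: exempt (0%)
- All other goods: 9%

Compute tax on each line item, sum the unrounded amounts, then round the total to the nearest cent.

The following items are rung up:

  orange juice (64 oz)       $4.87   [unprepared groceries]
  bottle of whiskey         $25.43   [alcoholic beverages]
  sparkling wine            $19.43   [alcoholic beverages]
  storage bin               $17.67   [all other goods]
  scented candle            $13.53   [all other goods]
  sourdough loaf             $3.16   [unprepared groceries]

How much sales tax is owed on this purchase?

$6.40

Orange juice (64 oz) $4.87: unprepared groceries → 0% → $0.00
Bottle of whiskey $25.43: alcoholic beverages → 8% → $2.0344
Sparkling wine $19.43: alcoholic beverages → 8% → $1.5544
Storage bin $17.67: all other goods → 9% → $1.5903
Scented candle $13.53: all other goods → 9% → $1.2177
Sourdough loaf $3.16: unprepared groceries → 0% → $0.00
Unrounded tax sum = $6.3968 → $6.40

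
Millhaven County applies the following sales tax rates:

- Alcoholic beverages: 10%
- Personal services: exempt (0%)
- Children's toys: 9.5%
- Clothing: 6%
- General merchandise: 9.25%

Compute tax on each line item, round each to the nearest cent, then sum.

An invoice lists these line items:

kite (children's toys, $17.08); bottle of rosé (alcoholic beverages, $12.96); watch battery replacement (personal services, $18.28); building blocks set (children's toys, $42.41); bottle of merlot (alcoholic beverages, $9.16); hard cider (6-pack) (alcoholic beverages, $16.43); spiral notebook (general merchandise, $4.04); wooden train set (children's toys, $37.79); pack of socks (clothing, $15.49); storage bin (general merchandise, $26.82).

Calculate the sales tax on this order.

$16.88

Kite $17.08: children's toys → 9.5% → $1.62
Bottle of rosé $12.96: alcoholic beverages → 10% → $1.30
Watch battery replacement $18.28: personal services → 0% → $0.00
Building blocks set $42.41: children's toys → 9.5% → $4.03
Bottle of merlot $9.16: alcoholic beverages → 10% → $0.92
Hard cider (6-pack) $16.43: alcoholic beverages → 10% → $1.64
Spiral notebook $4.04: general merchandise → 9.25% → $0.37
Wooden train set $37.79: children's toys → 9.5% → $3.59
Pack of socks $15.49: clothing → 6% → $0.93
Storage bin $26.82: general merchandise → 9.25% → $2.48
Total tax = $1.62 + $1.30 + $4.03 + $0.92 + $1.64 + $0.37 + $3.59 + $0.93 + $2.48 = $16.88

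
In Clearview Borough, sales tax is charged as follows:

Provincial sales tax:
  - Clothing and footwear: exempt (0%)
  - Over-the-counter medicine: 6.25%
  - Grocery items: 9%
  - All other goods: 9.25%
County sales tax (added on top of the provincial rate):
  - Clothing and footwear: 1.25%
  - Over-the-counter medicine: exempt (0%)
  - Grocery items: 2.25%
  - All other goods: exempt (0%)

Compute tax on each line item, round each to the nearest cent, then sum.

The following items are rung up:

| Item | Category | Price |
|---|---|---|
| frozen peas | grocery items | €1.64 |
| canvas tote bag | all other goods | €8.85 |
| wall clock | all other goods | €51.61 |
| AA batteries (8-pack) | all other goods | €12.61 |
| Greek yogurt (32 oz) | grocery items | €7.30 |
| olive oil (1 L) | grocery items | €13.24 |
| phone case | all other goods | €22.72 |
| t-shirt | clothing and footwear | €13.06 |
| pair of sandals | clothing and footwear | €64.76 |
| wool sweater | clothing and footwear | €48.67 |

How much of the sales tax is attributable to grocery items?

€2.49

Frozen peas €1.64: grocery items → 9% + 2.25% county = 11.25% → €0.18
Greek yogurt (32 oz) €7.30: grocery items → 9% + 2.25% county = 11.25% → €0.82
Olive oil (1 L) €13.24: grocery items → 9% + 2.25% county = 11.25% → €1.49
Tax on grocery items = €0.18 + €0.82 + €1.49 = €2.49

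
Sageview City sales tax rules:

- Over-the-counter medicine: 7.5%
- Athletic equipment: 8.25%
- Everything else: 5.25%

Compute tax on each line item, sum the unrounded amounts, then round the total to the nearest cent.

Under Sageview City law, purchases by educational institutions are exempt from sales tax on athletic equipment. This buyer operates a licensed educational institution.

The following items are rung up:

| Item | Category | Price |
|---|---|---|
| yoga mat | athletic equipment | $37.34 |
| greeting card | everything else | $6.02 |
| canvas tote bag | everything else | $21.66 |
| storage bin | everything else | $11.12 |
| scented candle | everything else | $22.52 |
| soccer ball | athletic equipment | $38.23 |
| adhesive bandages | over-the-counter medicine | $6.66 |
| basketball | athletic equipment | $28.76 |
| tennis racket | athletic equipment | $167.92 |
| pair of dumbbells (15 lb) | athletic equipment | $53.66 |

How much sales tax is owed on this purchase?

Yoga mat $37.34: athletic equipment, buyer-exempt → 0% → $0.00
Greeting card $6.02: everything else → 5.25% → $0.31605
Canvas tote bag $21.66: everything else → 5.25% → $1.13715
Storage bin $11.12: everything else → 5.25% → $0.5838
Scented candle $22.52: everything else → 5.25% → $1.1823
Soccer ball $38.23: athletic equipment, buyer-exempt → 0% → $0.00
Adhesive bandages $6.66: over-the-counter medicine → 7.5% → $0.4995
Basketball $28.76: athletic equipment, buyer-exempt → 0% → $0.00
Tennis racket $167.92: athletic equipment, buyer-exempt → 0% → $0.00
Pair of dumbbells (15 lb) $53.66: athletic equipment, buyer-exempt → 0% → $0.00
Unrounded tax sum = $3.7188 → $3.72

$3.72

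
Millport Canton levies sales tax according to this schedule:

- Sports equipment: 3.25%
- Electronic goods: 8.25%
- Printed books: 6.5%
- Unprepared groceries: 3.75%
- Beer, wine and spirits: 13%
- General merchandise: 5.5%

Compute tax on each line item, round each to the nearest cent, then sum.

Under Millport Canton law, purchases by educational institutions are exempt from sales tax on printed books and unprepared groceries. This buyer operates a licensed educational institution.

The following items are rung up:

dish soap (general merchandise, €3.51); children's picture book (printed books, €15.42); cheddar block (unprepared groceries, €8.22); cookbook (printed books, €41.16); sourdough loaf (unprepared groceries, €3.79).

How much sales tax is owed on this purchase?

€0.19

Dish soap €3.51: general merchandise → 5.5% → €0.19
Children's picture book €15.42: printed books, buyer-exempt → 0% → €0.00
Cheddar block €8.22: unprepared groceries, buyer-exempt → 0% → €0.00
Cookbook €41.16: printed books, buyer-exempt → 0% → €0.00
Sourdough loaf €3.79: unprepared groceries, buyer-exempt → 0% → €0.00
Total tax = €0.19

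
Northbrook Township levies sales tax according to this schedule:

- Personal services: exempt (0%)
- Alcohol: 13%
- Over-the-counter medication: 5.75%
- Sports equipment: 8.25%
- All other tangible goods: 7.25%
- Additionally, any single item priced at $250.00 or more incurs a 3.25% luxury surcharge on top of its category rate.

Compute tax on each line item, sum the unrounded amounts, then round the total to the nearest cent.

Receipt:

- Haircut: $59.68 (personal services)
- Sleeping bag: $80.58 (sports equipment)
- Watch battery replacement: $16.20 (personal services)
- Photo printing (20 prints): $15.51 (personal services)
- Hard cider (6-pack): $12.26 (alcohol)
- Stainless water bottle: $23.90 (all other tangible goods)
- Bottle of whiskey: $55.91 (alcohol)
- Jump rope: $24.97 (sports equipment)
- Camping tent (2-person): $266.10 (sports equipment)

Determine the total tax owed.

$49.90

Haircut $59.68: personal services → 0% → $0.00
Sleeping bag $80.58: sports equipment → 8.25% → $6.64785
Watch battery replacement $16.20: personal services → 0% → $0.00
Photo printing (20 prints) $15.51: personal services → 0% → $0.00
Hard cider (6-pack) $12.26: alcohol → 13% → $1.5938
Stainless water bottle $23.90: all other tangible goods → 7.25% → $1.73275
Bottle of whiskey $55.91: alcohol → 13% → $7.2683
Jump rope $24.97: sports equipment → 8.25% → $2.060025
Camping tent (2-person) $266.10: sports equipment → 8.25% + 3.25% surcharge = 11.5% → $30.6015
Unrounded tax sum = $49.904225 → $49.90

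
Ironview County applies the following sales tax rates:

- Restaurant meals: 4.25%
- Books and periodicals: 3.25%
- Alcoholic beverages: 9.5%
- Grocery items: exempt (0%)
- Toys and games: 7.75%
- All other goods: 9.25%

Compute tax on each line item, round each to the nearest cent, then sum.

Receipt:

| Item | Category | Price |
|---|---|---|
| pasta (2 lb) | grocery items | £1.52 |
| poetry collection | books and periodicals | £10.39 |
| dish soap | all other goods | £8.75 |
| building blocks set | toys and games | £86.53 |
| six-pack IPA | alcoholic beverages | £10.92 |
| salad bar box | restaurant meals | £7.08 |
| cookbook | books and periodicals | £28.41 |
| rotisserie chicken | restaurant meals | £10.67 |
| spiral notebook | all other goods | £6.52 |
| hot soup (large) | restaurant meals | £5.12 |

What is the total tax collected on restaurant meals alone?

£0.97

Salad bar box £7.08: restaurant meals → 4.25% → £0.30
Rotisserie chicken £10.67: restaurant meals → 4.25% → £0.45
Hot soup (large) £5.12: restaurant meals → 4.25% → £0.22
Tax on restaurant meals = £0.30 + £0.45 + £0.22 = £0.97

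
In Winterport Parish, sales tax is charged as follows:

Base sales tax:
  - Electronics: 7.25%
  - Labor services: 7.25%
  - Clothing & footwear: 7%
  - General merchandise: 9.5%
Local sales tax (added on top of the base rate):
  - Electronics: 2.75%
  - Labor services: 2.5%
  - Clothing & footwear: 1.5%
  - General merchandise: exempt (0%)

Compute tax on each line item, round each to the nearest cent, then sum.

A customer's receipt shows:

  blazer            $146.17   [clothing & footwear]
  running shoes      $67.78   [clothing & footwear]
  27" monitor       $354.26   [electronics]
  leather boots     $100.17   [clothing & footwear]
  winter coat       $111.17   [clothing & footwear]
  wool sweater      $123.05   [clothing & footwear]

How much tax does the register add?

$82.03

Blazer $146.17: clothing & footwear → 7% + 1.5% local = 8.5% → $12.42
Running shoes $67.78: clothing & footwear → 7% + 1.5% local = 8.5% → $5.76
27" monitor $354.26: electronics → 7.25% + 2.75% local = 10% → $35.43
Leather boots $100.17: clothing & footwear → 7% + 1.5% local = 8.5% → $8.51
Winter coat $111.17: clothing & footwear → 7% + 1.5% local = 8.5% → $9.45
Wool sweater $123.05: clothing & footwear → 7% + 1.5% local = 8.5% → $10.46
Total tax = $12.42 + $5.76 + $35.43 + $8.51 + $9.45 + $10.46 = $82.03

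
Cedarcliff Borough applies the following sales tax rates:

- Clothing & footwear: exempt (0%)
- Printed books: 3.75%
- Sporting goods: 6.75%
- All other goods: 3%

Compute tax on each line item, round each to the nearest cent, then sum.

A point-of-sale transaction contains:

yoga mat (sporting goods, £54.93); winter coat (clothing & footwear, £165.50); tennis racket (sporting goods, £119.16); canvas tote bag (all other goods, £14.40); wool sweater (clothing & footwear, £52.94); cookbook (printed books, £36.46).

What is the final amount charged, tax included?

£456.94

Yoga mat £54.93: sporting goods → 6.75% → £3.71
Winter coat £165.50: clothing & footwear → 0% → £0.00
Tennis racket £119.16: sporting goods → 6.75% → £8.04
Canvas tote bag £14.40: all other goods → 3% → £0.43
Wool sweater £52.94: clothing & footwear → 0% → £0.00
Cookbook £36.46: printed books → 3.75% → £1.37
Subtotal = £443.39; tax = £13.55; total due = £456.94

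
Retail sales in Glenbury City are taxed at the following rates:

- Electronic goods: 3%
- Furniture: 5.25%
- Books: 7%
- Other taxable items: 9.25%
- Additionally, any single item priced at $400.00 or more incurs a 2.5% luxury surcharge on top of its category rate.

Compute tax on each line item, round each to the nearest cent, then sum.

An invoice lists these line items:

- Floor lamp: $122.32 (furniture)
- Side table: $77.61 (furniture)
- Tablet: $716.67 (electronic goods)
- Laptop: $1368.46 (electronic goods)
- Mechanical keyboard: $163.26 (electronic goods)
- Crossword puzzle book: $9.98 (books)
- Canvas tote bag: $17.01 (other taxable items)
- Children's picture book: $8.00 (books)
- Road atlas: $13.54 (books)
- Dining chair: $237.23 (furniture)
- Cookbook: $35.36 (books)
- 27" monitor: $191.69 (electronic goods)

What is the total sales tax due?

$154.54

Floor lamp $122.32: furniture → 5.25% → $6.42
Side table $77.61: furniture → 5.25% → $4.07
Tablet $716.67: electronic goods → 3% + 2.5% surcharge = 5.5% → $39.42
Laptop $1368.46: electronic goods → 3% + 2.5% surcharge = 5.5% → $75.27
Mechanical keyboard $163.26: electronic goods → 3% → $4.90
Crossword puzzle book $9.98: books → 7% → $0.70
Canvas tote bag $17.01: other taxable items → 9.25% → $1.57
Children's picture book $8.00: books → 7% → $0.56
Road atlas $13.54: books → 7% → $0.95
Dining chair $237.23: furniture → 5.25% → $12.45
Cookbook $35.36: books → 7% → $2.48
27" monitor $191.69: electronic goods → 3% → $5.75
Total tax = $6.42 + $4.07 + $39.42 + $75.27 + $4.90 + $0.70 + $1.57 + $0.56 + $0.95 + $12.45 + $2.48 + $5.75 = $154.54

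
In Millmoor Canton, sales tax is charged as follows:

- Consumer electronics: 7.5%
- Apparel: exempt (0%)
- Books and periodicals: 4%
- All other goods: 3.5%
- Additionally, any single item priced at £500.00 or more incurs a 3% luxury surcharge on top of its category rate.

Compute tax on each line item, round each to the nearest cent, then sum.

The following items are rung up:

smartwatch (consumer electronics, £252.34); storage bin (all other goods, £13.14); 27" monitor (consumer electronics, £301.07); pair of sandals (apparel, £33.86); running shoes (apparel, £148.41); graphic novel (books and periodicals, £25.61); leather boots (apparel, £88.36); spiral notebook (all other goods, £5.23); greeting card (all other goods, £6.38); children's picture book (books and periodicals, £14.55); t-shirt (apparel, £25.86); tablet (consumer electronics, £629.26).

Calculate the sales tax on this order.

Smartwatch £252.34: consumer electronics → 7.5% → £18.93
Storage bin £13.14: all other goods → 3.5% → £0.46
27" monitor £301.07: consumer electronics → 7.5% → £22.58
Pair of sandals £33.86: apparel → 0% → £0.00
Running shoes £148.41: apparel → 0% → £0.00
Graphic novel £25.61: books and periodicals → 4% → £1.02
Leather boots £88.36: apparel → 0% → £0.00
Spiral notebook £5.23: all other goods → 3.5% → £0.18
Greeting card £6.38: all other goods → 3.5% → £0.22
Children's picture book £14.55: books and periodicals → 4% → £0.58
T-shirt £25.86: apparel → 0% → £0.00
Tablet £629.26: consumer electronics → 7.5% + 3% surcharge = 10.5% → £66.07
Total tax = £18.93 + £0.46 + £22.58 + £1.02 + £0.18 + £0.22 + £0.58 + £66.07 = £110.04

£110.04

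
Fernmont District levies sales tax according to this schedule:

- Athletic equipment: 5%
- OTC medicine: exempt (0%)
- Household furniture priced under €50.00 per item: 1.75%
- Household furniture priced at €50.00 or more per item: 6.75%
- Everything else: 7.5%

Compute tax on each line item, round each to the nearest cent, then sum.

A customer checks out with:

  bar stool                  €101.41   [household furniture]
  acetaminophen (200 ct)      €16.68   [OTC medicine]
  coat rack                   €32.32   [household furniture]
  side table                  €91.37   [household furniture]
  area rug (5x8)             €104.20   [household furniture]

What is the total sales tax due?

Bar stool €101.41: household furniture, €50.00 or more → 6.75% → €6.85
Acetaminophen (200 ct) €16.68: OTC medicine → 0% → €0.00
Coat rack €32.32: household furniture, under €50.00 → 1.75% → €0.57
Side table €91.37: household furniture, €50.00 or more → 6.75% → €6.17
Area rug (5x8) €104.20: household furniture, €50.00 or more → 6.75% → €7.03
Total tax = €6.85 + €0.57 + €6.17 + €7.03 = €20.62

€20.62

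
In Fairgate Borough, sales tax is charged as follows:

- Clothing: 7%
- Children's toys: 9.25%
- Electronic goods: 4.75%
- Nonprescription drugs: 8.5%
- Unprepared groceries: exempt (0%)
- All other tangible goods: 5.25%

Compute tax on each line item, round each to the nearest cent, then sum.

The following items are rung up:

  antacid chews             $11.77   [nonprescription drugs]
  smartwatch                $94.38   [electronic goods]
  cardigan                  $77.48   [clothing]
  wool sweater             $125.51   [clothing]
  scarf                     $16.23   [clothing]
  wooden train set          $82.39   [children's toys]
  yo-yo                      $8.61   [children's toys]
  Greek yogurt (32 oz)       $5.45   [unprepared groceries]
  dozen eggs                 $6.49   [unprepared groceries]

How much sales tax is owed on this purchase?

$29.25

Antacid chews $11.77: nonprescription drugs → 8.5% → $1.00
Smartwatch $94.38: electronic goods → 4.75% → $4.48
Cardigan $77.48: clothing → 7% → $5.42
Wool sweater $125.51: clothing → 7% → $8.79
Scarf $16.23: clothing → 7% → $1.14
Wooden train set $82.39: children's toys → 9.25% → $7.62
Yo-yo $8.61: children's toys → 9.25% → $0.80
Greek yogurt (32 oz) $5.45: unprepared groceries → 0% → $0.00
Dozen eggs $6.49: unprepared groceries → 0% → $0.00
Total tax = $1.00 + $4.48 + $5.42 + $8.79 + $1.14 + $7.62 + $0.80 = $29.25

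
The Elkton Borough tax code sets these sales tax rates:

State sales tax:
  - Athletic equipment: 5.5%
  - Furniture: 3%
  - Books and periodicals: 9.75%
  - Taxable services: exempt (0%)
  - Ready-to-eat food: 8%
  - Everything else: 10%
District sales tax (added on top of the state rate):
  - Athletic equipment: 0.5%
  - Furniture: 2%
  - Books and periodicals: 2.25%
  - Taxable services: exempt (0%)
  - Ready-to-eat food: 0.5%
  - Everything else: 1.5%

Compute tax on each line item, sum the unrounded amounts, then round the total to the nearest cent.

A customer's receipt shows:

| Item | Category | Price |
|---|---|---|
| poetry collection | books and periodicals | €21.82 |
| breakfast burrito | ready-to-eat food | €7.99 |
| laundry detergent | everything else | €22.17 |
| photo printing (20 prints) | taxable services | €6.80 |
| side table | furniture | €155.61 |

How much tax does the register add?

€13.63

Poetry collection €21.82: books and periodicals → 9.75% + 2.25% district = 12% → €2.6184
Breakfast burrito €7.99: ready-to-eat food → 8% + 0.5% district = 8.5% → €0.67915
Laundry detergent €22.17: everything else → 10% + 1.5% district = 11.5% → €2.54955
Photo printing (20 prints) €6.80: taxable services → 0% + 0% district = 0% → €0.00
Side table €155.61: furniture → 3% + 2% district = 5% → €7.7805
Unrounded tax sum = €13.6276 → €13.63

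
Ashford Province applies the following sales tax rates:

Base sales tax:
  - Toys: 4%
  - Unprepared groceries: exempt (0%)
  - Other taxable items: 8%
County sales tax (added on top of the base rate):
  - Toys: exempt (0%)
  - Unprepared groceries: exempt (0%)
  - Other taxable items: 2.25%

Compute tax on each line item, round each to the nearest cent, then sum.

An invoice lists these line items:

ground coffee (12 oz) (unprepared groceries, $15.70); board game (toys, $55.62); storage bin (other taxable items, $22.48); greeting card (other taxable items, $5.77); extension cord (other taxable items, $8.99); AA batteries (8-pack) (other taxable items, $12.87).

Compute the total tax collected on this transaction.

Ground coffee (12 oz) $15.70: unprepared groceries → 0% + 0% county = 0% → $0.00
Board game $55.62: toys → 4% + 0% county = 4% → $2.22
Storage bin $22.48: other taxable items → 8% + 2.25% county = 10.25% → $2.30
Greeting card $5.77: other taxable items → 8% + 2.25% county = 10.25% → $0.59
Extension cord $8.99: other taxable items → 8% + 2.25% county = 10.25% → $0.92
AA batteries (8-pack) $12.87: other taxable items → 8% + 2.25% county = 10.25% → $1.32
Total tax = $2.22 + $2.30 + $0.59 + $0.92 + $1.32 = $7.35

$7.35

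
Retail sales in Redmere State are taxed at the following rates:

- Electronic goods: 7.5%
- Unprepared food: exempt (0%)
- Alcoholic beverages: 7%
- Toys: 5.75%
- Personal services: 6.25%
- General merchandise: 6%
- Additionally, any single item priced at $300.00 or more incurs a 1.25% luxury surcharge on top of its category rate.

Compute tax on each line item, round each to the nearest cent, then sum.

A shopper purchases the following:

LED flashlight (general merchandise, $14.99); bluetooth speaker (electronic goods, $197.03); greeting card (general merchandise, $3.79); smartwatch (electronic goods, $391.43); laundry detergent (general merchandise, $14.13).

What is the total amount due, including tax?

LED flashlight $14.99: general merchandise → 6% → $0.90
Bluetooth speaker $197.03: electronic goods → 7.5% → $14.78
Greeting card $3.79: general merchandise → 6% → $0.23
Smartwatch $391.43: electronic goods → 7.5% + 1.25% surcharge = 8.75% → $34.25
Laundry detergent $14.13: general merchandise → 6% → $0.85
Subtotal = $621.37; tax = $51.01; total due = $672.38

$672.38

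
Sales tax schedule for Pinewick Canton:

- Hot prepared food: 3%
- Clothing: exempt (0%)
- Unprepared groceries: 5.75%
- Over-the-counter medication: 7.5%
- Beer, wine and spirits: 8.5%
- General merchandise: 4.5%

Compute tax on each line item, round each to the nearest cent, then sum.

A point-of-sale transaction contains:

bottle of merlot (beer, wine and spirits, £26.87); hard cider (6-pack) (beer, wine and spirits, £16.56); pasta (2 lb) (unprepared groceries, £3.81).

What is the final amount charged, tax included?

£51.15

Bottle of merlot £26.87: beer, wine and spirits → 8.5% → £2.28
Hard cider (6-pack) £16.56: beer, wine and spirits → 8.5% → £1.41
Pasta (2 lb) £3.81: unprepared groceries → 5.75% → £0.22
Subtotal = £47.24; tax = £3.91; total due = £51.15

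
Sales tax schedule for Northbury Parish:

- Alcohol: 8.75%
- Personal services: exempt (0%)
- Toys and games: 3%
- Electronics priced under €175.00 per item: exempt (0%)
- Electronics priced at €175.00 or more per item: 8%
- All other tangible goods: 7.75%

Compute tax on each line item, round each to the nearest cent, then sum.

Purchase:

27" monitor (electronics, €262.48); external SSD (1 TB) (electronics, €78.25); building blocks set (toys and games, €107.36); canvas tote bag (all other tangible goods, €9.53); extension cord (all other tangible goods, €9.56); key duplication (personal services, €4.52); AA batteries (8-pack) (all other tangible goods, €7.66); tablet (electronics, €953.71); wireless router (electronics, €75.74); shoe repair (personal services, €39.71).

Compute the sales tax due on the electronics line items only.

€97.30

27" monitor €262.48: electronics, €175.00 or more → 8% → €21.00
External SSD (1 TB) €78.25: electronics, under €175.00 → 0% → €0.00
Tablet €953.71: electronics, €175.00 or more → 8% → €76.30
Wireless router €75.74: electronics, under €175.00 → 0% → €0.00
Tax on electronics = €21.00 + €0.00 + €76.30 + €0.00 = €97.30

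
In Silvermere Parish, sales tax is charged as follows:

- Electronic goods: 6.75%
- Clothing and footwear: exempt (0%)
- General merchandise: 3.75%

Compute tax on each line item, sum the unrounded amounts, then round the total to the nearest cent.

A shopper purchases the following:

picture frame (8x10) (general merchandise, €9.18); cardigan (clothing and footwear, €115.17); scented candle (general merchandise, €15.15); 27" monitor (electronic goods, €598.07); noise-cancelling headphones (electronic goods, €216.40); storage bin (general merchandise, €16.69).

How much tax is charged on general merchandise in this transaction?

Picture frame (8x10) €9.18: general merchandise → 3.75% → €0.34425
Scented candle €15.15: general merchandise → 3.75% → €0.568125
Storage bin €16.69: general merchandise → 3.75% → €0.625875
Tax on general merchandise: unrounded sum = €1.53825 → €1.54

€1.54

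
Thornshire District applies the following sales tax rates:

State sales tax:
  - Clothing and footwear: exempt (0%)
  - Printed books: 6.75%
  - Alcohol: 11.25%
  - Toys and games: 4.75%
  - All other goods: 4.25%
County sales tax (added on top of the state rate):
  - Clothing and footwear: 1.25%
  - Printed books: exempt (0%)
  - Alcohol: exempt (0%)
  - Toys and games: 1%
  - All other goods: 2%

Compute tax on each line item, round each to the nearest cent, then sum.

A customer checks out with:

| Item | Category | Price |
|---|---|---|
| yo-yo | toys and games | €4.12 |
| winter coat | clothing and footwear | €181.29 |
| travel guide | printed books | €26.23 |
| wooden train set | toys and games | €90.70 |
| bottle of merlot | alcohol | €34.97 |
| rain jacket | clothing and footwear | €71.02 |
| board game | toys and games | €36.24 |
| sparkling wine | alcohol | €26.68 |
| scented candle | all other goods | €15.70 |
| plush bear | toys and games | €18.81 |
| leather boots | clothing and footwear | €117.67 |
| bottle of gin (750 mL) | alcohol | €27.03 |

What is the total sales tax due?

€25.97

Yo-yo €4.12: toys and games → 4.75% + 1% county = 5.75% → €0.24
Winter coat €181.29: clothing and footwear → 0% + 1.25% county = 1.25% → €2.27
Travel guide €26.23: printed books → 6.75% + 0% county = 6.75% → €1.77
Wooden train set €90.70: toys and games → 4.75% + 1% county = 5.75% → €5.22
Bottle of merlot €34.97: alcohol → 11.25% + 0% county = 11.25% → €3.93
Rain jacket €71.02: clothing and footwear → 0% + 1.25% county = 1.25% → €0.89
Board game €36.24: toys and games → 4.75% + 1% county = 5.75% → €2.08
Sparkling wine €26.68: alcohol → 11.25% + 0% county = 11.25% → €3.00
Scented candle €15.70: all other goods → 4.25% + 2% county = 6.25% → €0.98
Plush bear €18.81: toys and games → 4.75% + 1% county = 5.75% → €1.08
Leather boots €117.67: clothing and footwear → 0% + 1.25% county = 1.25% → €1.47
Bottle of gin (750 mL) €27.03: alcohol → 11.25% + 0% county = 11.25% → €3.04
Total tax = €0.24 + €2.27 + €1.77 + €5.22 + €3.93 + €0.89 + €2.08 + €3.00 + €0.98 + €1.08 + €1.47 + €3.04 = €25.97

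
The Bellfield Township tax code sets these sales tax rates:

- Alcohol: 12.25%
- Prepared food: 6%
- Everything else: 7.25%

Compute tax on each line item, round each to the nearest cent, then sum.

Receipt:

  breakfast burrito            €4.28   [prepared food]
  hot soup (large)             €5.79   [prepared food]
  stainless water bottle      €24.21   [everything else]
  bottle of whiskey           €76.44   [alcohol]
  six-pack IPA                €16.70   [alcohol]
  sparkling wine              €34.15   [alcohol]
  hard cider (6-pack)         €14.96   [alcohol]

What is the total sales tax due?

€19.79

Breakfast burrito €4.28: prepared food → 6% → €0.26
Hot soup (large) €5.79: prepared food → 6% → €0.35
Stainless water bottle €24.21: everything else → 7.25% → €1.76
Bottle of whiskey €76.44: alcohol → 12.25% → €9.36
Six-pack IPA €16.70: alcohol → 12.25% → €2.05
Sparkling wine €34.15: alcohol → 12.25% → €4.18
Hard cider (6-pack) €14.96: alcohol → 12.25% → €1.83
Total tax = €0.26 + €0.35 + €1.76 + €9.36 + €2.05 + €4.18 + €1.83 = €19.79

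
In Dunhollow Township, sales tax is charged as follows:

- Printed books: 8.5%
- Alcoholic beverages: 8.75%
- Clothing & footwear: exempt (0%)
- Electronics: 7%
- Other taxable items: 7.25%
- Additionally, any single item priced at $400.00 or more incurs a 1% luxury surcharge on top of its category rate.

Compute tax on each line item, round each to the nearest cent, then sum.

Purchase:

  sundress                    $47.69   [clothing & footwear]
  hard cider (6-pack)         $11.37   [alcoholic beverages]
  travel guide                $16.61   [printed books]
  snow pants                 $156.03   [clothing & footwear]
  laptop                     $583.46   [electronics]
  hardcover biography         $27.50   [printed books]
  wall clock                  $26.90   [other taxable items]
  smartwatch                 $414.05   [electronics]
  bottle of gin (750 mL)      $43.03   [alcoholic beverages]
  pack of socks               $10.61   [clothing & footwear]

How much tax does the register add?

Sundress $47.69: clothing & footwear → 0% → $0.00
Hard cider (6-pack) $11.37: alcoholic beverages → 8.75% → $0.99
Travel guide $16.61: printed books → 8.5% → $1.41
Snow pants $156.03: clothing & footwear → 0% → $0.00
Laptop $583.46: electronics → 7% + 1% surcharge = 8% → $46.68
Hardcover biography $27.50: printed books → 8.5% → $2.34
Wall clock $26.90: other taxable items → 7.25% → $1.95
Smartwatch $414.05: electronics → 7% + 1% surcharge = 8% → $33.12
Bottle of gin (750 mL) $43.03: alcoholic beverages → 8.75% → $3.77
Pack of socks $10.61: clothing & footwear → 0% → $0.00
Total tax = $0.99 + $1.41 + $46.68 + $2.34 + $1.95 + $33.12 + $3.77 = $90.26

$90.26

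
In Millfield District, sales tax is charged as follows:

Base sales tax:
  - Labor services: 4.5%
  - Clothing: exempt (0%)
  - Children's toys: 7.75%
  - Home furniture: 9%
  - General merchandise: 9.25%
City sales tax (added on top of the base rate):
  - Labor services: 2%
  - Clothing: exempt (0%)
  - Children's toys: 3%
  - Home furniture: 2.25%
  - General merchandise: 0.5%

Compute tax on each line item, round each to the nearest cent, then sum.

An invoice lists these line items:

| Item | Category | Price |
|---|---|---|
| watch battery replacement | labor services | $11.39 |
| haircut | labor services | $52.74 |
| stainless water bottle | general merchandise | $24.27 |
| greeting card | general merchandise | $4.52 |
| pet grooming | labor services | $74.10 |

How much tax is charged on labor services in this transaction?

$8.99

Watch battery replacement $11.39: labor services → 4.5% + 2% city = 6.5% → $0.74
Haircut $52.74: labor services → 4.5% + 2% city = 6.5% → $3.43
Pet grooming $74.10: labor services → 4.5% + 2% city = 6.5% → $4.82
Tax on labor services = $0.74 + $3.43 + $4.82 = $8.99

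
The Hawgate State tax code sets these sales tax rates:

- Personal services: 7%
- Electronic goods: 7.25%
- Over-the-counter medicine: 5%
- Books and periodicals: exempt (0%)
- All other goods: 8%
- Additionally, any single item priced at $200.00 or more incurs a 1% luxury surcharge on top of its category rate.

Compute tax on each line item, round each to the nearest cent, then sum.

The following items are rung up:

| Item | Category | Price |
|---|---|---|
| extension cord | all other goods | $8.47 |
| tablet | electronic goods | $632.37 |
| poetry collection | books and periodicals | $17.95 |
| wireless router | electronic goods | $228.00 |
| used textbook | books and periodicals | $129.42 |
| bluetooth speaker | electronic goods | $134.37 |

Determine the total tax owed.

$81.40

Extension cord $8.47: all other goods → 8% → $0.68
Tablet $632.37: electronic goods → 7.25% + 1% surcharge = 8.25% → $52.17
Poetry collection $17.95: books and periodicals → 0% → $0.00
Wireless router $228.00: electronic goods → 7.25% + 1% surcharge = 8.25% → $18.81
Used textbook $129.42: books and periodicals → 0% → $0.00
Bluetooth speaker $134.37: electronic goods → 7.25% → $9.74
Total tax = $0.68 + $52.17 + $18.81 + $9.74 = $81.40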